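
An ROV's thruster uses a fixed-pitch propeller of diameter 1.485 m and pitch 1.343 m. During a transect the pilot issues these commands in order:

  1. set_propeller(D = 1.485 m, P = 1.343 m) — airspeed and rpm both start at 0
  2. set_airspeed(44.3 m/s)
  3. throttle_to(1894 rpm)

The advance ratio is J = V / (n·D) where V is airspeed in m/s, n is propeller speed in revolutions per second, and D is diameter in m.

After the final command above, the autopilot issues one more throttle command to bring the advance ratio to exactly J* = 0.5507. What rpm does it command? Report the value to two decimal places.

set_propeller: D = 1.485 m, P = 1.343 m (p = P/D = 0.904377); state ← (V=0, rpm=0)
set_airspeed(44.3): V ← 44.3 m/s
throttle_to(1894): rpm ← 1894
final state: V = 44.3 m/s, rpm = 1894 → n = rpm/60 = 31.566667 rev/s
target J* = 0.5507; solve J* = V/(n·D) for n: n = V/(J*·D) = 44.3/(0.5507 × 1.485) = 54.170419 rev/s
rpm = 60·n = 3250.225150

rpm = 3250.23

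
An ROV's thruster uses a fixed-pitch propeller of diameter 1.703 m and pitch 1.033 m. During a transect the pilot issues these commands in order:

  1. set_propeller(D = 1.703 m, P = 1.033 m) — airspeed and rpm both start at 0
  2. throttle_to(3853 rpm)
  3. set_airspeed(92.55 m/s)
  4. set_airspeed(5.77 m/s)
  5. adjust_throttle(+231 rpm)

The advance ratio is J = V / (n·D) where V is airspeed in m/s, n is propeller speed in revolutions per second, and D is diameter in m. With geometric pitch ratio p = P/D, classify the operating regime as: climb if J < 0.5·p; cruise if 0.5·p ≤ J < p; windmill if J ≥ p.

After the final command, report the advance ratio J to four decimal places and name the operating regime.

J = 0.0498, regime = climb

set_propeller: D = 1.703 m, P = 1.033 m (p = P/D = 0.606577); state ← (V=0, rpm=0)
throttle_to(3853): rpm ← 3853
set_airspeed(92.55): V ← 92.55 m/s
set_airspeed(5.77): V ← 5.77 m/s
adjust_throttle(+231): rpm ← 3853 +231 = 4084
final state: V = 5.77 m/s, rpm = 4084 → n = rpm/60 = 68.066667 rev/s
J = V / (n·D) = 5.77 / (68.066667 × 1.703) = 0.049777
regime bands: climb J<0.3033 | cruise [0.3033, 0.6066) | windmill J≥0.6066
J = 0.0498 → climb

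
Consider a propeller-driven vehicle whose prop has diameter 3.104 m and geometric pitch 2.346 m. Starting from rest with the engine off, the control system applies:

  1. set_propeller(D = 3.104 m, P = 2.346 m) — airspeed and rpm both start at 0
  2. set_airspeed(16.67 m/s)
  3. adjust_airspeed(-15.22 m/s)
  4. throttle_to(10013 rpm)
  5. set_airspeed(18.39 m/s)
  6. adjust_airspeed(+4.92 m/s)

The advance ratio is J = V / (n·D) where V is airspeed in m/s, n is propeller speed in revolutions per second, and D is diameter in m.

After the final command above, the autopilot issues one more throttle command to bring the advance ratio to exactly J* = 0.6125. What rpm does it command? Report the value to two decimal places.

rpm = 735.64

set_propeller: D = 3.104 m, P = 2.346 m (p = P/D = 0.755799); state ← (V=0, rpm=0)
set_airspeed(16.67): V ← 16.67 m/s
adjust_airspeed(-15.22): V ← 16.67 -15.22 = 1.45 m/s
throttle_to(10013): rpm ← 10013
set_airspeed(18.39): V ← 18.39 m/s
adjust_airspeed(+4.92): V ← 18.39 +4.92 = 23.31 m/s
final state: V = 23.31 m/s, rpm = 10013 → n = rpm/60 = 166.883333 rev/s
target J* = 0.6125; solve J* = V/(n·D) for n: n = V/(J*·D) = 23.31/(0.6125 × 3.104) = 12.260677 rev/s
rpm = 60·n = 735.640648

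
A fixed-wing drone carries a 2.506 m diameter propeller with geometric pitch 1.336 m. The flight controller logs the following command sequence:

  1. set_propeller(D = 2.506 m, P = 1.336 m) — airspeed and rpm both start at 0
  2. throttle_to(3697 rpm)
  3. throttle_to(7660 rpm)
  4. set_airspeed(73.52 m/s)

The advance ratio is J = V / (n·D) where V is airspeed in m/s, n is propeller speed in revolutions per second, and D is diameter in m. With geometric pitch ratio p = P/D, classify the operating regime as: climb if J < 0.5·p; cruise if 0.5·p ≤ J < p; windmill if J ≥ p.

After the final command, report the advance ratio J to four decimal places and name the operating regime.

J = 0.2298, regime = climb

set_propeller: D = 2.506 m, P = 1.336 m (p = P/D = 0.533121); state ← (V=0, rpm=0)
throttle_to(3697): rpm ← 3697
throttle_to(7660): rpm ← 7660
set_airspeed(73.52): V ← 73.52 m/s
final state: V = 73.52 m/s, rpm = 7660 → n = rpm/60 = 127.666667 rev/s
J = V / (n·D) = 73.52 / (127.666667 × 2.506) = 0.229798
regime bands: climb J<0.2666 | cruise [0.2666, 0.5331) | windmill J≥0.5331
J = 0.2298 → climb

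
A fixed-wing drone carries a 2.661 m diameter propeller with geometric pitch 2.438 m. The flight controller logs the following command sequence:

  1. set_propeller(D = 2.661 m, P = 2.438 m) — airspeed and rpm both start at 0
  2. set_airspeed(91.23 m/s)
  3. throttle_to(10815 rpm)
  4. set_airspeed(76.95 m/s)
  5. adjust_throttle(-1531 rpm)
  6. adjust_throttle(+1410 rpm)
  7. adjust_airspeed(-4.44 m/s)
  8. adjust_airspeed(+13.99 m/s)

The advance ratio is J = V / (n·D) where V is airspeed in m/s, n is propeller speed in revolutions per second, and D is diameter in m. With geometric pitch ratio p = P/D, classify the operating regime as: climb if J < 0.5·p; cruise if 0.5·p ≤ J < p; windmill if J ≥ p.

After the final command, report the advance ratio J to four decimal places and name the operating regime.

J = 0.1824, regime = climb

set_propeller: D = 2.661 m, P = 2.438 m (p = P/D = 0.916197); state ← (V=0, rpm=0)
set_airspeed(91.23): V ← 91.23 m/s
throttle_to(10815): rpm ← 10815
set_airspeed(76.95): V ← 76.95 m/s
adjust_throttle(-1531): rpm ← 10815 -1531 = 9284
adjust_throttle(+1410): rpm ← 9284 +1410 = 10694
adjust_airspeed(-4.44): V ← 76.95 -4.44 = 72.51 m/s
adjust_airspeed(+13.99): V ← 72.51 +13.99 = 86.5 m/s
final state: V = 86.5 m/s, rpm = 10694 → n = rpm/60 = 178.233333 rev/s
J = V / (n·D) = 86.5 / (178.233333 × 2.661) = 0.182382
regime bands: climb J<0.4581 | cruise [0.4581, 0.9162) | windmill J≥0.9162
J = 0.1824 → climb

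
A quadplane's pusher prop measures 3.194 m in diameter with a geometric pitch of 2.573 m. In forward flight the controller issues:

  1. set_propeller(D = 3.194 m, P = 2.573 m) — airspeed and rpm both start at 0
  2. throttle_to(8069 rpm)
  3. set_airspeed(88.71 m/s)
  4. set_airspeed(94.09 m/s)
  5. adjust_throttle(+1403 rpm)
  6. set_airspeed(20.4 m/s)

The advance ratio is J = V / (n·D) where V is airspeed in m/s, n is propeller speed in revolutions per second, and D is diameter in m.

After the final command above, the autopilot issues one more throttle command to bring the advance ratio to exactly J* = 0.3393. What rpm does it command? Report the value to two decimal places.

rpm = 1129.44

set_propeller: D = 3.194 m, P = 2.573 m (p = P/D = 0.805573); state ← (V=0, rpm=0)
throttle_to(8069): rpm ← 8069
set_airspeed(88.71): V ← 88.71 m/s
set_airspeed(94.09): V ← 94.09 m/s
adjust_throttle(+1403): rpm ← 8069 +1403 = 9472
set_airspeed(20.4): V ← 20.4 m/s
final state: V = 20.4 m/s, rpm = 9472 → n = rpm/60 = 157.866667 rev/s
target J* = 0.3393; solve J* = V/(n·D) for n: n = V/(J*·D) = 20.4/(0.3393 × 3.194) = 18.823978 rev/s
rpm = 60·n = 1129.438652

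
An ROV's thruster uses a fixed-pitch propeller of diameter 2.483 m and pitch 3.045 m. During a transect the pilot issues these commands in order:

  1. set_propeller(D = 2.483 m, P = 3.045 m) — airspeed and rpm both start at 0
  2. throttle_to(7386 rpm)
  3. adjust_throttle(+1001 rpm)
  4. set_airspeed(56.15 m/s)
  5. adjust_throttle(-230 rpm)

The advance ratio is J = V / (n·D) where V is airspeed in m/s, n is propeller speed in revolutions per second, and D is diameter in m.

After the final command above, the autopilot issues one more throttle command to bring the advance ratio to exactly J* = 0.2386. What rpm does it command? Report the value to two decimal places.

set_propeller: D = 2.483 m, P = 3.045 m (p = P/D = 1.226339); state ← (V=0, rpm=0)
throttle_to(7386): rpm ← 7386
adjust_throttle(+1001): rpm ← 7386 +1001 = 8387
set_airspeed(56.15): V ← 56.15 m/s
adjust_throttle(-230): rpm ← 8387 -230 = 8157
final state: V = 56.15 m/s, rpm = 8157 → n = rpm/60 = 135.950000 rev/s
target J* = 0.2386; solve J* = V/(n·D) for n: n = V/(J*·D) = 56.15/(0.2386 × 2.483) = 94.776922 rev/s
rpm = 60·n = 5686.615338

rpm = 5686.62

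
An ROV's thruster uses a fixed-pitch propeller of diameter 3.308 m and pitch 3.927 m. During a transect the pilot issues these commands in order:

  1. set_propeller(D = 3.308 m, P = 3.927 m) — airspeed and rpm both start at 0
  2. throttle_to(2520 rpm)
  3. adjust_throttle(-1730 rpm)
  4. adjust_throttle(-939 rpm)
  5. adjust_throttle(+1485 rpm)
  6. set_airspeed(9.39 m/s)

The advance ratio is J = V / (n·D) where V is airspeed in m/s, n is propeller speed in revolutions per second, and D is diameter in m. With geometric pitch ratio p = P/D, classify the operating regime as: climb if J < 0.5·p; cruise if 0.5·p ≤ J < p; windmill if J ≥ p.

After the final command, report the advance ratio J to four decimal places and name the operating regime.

J = 0.1275, regime = climb

set_propeller: D = 3.308 m, P = 3.927 m (p = P/D = 1.187122); state ← (V=0, rpm=0)
throttle_to(2520): rpm ← 2520
adjust_throttle(-1730): rpm ← 2520 -1730 = 790
adjust_throttle(-939): rpm ← 790 -939 = -149
adjust_throttle(+1485): rpm ← -149 +1485 = 1336
set_airspeed(9.39): V ← 9.39 m/s
final state: V = 9.39 m/s, rpm = 1336 → n = rpm/60 = 22.266667 rev/s
J = V / (n·D) = 9.39 / (22.266667 × 3.308) = 0.127481
regime bands: climb J<0.5936 | cruise [0.5936, 1.1871) | windmill J≥1.1871
J = 0.1275 → climb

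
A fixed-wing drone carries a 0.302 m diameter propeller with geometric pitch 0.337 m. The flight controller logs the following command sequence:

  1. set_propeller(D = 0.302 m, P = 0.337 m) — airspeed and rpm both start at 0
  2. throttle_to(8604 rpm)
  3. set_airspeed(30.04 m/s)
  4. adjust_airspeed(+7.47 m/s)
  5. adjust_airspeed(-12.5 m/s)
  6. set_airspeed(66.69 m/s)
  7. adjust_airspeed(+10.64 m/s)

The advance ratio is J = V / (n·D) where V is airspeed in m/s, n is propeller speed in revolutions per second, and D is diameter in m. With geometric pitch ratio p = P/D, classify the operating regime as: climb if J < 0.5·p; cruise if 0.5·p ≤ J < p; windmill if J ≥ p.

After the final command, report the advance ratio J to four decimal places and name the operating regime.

set_propeller: D = 0.302 m, P = 0.337 m (p = P/D = 1.115894); state ← (V=0, rpm=0)
throttle_to(8604): rpm ← 8604
set_airspeed(30.04): V ← 30.04 m/s
adjust_airspeed(+7.47): V ← 30.04 +7.47 = 37.51 m/s
adjust_airspeed(-12.5): V ← 37.51 -12.5 = 25.01 m/s
set_airspeed(66.69): V ← 66.69 m/s
adjust_airspeed(+10.64): V ← 66.69 +10.64 = 77.33 m/s
final state: V = 77.33 m/s, rpm = 8604 → n = rpm/60 = 143.400000 rev/s
J = V / (n·D) = 77.33 / (143.400000 × 0.302) = 1.785632
regime bands: climb J<0.5579 | cruise [0.5579, 1.1159) | windmill J≥1.1159
J = 1.7856 → windmill

J = 1.7856, regime = windmill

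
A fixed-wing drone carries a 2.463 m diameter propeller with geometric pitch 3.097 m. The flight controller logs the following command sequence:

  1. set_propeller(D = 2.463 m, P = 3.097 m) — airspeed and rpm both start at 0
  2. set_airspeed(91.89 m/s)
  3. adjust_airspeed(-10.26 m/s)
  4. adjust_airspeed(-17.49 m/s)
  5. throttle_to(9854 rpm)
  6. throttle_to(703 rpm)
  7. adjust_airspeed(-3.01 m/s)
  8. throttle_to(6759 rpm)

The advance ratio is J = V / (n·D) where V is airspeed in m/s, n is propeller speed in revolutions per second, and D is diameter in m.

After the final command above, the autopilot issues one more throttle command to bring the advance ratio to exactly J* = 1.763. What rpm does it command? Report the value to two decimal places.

rpm = 844.67

set_propeller: D = 2.463 m, P = 3.097 m (p = P/D = 1.257410); state ← (V=0, rpm=0)
set_airspeed(91.89): V ← 91.89 m/s
adjust_airspeed(-10.26): V ← 91.89 -10.26 = 81.63 m/s
adjust_airspeed(-17.49): V ← 81.63 -17.49 = 64.14 m/s
throttle_to(9854): rpm ← 9854
throttle_to(703): rpm ← 703
adjust_airspeed(-3.01): V ← 64.14 -3.01 = 61.13 m/s
throttle_to(6759): rpm ← 6759
final state: V = 61.13 m/s, rpm = 6759 → n = rpm/60 = 112.650000 rev/s
target J* = 1.763; solve J* = V/(n·D) for n: n = V/(J*·D) = 61.13/(1.763 × 2.463) = 14.077893 rev/s
rpm = 60·n = 844.673603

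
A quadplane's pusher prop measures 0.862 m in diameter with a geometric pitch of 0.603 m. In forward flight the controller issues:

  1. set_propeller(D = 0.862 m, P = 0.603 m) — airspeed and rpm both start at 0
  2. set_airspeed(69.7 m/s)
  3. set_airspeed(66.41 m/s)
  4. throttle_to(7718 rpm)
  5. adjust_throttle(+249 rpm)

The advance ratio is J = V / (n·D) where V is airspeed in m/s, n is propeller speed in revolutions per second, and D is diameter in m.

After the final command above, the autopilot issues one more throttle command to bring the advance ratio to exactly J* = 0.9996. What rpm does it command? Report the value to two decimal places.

set_propeller: D = 0.862 m, P = 0.603 m (p = P/D = 0.699536); state ← (V=0, rpm=0)
set_airspeed(69.7): V ← 69.7 m/s
set_airspeed(66.41): V ← 66.41 m/s
throttle_to(7718): rpm ← 7718
adjust_throttle(+249): rpm ← 7718 +249 = 7967
final state: V = 66.41 m/s, rpm = 7967 → n = rpm/60 = 132.783333 rev/s
target J* = 0.9996; solve J* = V/(n·D) for n: n = V/(J*·D) = 66.41/(0.9996 × 0.862) = 77.072592 rev/s
rpm = 60·n = 4624.355543

rpm = 4624.36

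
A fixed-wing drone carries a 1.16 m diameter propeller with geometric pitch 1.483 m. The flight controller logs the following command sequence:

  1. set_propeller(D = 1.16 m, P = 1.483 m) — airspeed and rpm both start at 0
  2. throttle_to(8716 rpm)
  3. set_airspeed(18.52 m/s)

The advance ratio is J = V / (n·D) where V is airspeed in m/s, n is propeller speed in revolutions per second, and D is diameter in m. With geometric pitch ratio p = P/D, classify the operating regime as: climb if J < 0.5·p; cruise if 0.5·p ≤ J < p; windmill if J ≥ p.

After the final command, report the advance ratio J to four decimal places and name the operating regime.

set_propeller: D = 1.16 m, P = 1.483 m (p = P/D = 1.278448); state ← (V=0, rpm=0)
throttle_to(8716): rpm ← 8716
set_airspeed(18.52): V ← 18.52 m/s
final state: V = 18.52 m/s, rpm = 8716 → n = rpm/60 = 145.266667 rev/s
J = V / (n·D) = 18.52 / (145.266667 × 1.16) = 0.109905
regime bands: climb J<0.6392 | cruise [0.6392, 1.2784) | windmill J≥1.2784
J = 0.1099 → climb

J = 0.1099, regime = climb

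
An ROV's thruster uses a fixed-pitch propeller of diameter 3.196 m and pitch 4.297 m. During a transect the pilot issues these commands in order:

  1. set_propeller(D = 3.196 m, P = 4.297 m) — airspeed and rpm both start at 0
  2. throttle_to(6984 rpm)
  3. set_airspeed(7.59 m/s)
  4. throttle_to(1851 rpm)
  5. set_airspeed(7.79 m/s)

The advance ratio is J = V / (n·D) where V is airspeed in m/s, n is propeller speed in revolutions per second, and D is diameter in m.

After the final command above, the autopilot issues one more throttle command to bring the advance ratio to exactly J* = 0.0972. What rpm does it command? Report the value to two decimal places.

set_propeller: D = 3.196 m, P = 4.297 m (p = P/D = 1.344493); state ← (V=0, rpm=0)
throttle_to(6984): rpm ← 6984
set_airspeed(7.59): V ← 7.59 m/s
throttle_to(1851): rpm ← 1851
set_airspeed(7.79): V ← 7.79 m/s
final state: V = 7.79 m/s, rpm = 1851 → n = rpm/60 = 30.850000 rev/s
target J* = 0.0972; solve J* = V/(n·D) for n: n = V/(J*·D) = 7.79/(0.0972 × 3.196) = 25.076356 rev/s
rpm = 60·n = 1504.581344

rpm = 1504.58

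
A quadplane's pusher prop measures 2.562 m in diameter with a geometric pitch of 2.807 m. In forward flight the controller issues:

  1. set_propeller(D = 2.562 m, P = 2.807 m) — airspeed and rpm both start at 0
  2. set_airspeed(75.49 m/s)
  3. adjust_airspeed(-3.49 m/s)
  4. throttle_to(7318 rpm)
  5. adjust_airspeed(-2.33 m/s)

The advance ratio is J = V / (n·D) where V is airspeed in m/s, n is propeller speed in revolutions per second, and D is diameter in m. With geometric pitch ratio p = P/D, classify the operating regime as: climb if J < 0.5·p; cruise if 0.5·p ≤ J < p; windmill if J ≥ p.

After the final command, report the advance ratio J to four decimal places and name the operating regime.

set_propeller: D = 2.562 m, P = 2.807 m (p = P/D = 1.095628); state ← (V=0, rpm=0)
set_airspeed(75.49): V ← 75.49 m/s
adjust_airspeed(-3.49): V ← 75.49 -3.49 = 72 m/s
throttle_to(7318): rpm ← 7318
adjust_airspeed(-2.33): V ← 72 -2.33 = 69.67 m/s
final state: V = 69.67 m/s, rpm = 7318 → n = rpm/60 = 121.966667 rev/s
J = V / (n·D) = 69.67 / (121.966667 × 2.562) = 0.222959
regime bands: climb J<0.5478 | cruise [0.5478, 1.0956) | windmill J≥1.0956
J = 0.2230 → climb

J = 0.2230, regime = climb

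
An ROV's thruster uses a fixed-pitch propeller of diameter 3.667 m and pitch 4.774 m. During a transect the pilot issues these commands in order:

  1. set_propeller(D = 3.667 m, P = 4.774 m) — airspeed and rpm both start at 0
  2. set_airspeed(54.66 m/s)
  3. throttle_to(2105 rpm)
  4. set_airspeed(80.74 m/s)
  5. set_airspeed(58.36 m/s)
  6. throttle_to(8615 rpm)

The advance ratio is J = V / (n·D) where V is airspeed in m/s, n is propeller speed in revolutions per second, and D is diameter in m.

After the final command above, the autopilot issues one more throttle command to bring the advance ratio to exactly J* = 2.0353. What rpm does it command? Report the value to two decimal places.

set_propeller: D = 3.667 m, P = 4.774 m (p = P/D = 1.301882); state ← (V=0, rpm=0)
set_airspeed(54.66): V ← 54.66 m/s
throttle_to(2105): rpm ← 2105
set_airspeed(80.74): V ← 80.74 m/s
set_airspeed(58.36): V ← 58.36 m/s
throttle_to(8615): rpm ← 8615
final state: V = 58.36 m/s, rpm = 8615 → n = rpm/60 = 143.583333 rev/s
target J* = 2.0353; solve J* = V/(n·D) for n: n = V/(J*·D) = 58.36/(2.0353 × 3.667) = 7.819445 rev/s
rpm = 60·n = 469.166712

rpm = 469.17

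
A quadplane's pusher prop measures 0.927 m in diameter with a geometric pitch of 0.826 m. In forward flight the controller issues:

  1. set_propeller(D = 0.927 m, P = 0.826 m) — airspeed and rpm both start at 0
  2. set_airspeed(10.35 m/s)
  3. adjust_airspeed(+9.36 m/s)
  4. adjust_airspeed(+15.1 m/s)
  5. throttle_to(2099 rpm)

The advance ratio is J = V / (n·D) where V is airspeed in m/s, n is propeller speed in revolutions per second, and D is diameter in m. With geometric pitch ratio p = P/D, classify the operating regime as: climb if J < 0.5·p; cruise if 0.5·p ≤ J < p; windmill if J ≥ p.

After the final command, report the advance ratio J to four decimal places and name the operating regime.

J = 1.0734, regime = windmill

set_propeller: D = 0.927 m, P = 0.826 m (p = P/D = 0.891046); state ← (V=0, rpm=0)
set_airspeed(10.35): V ← 10.35 m/s
adjust_airspeed(+9.36): V ← 10.35 +9.36 = 19.71 m/s
adjust_airspeed(+15.1): V ← 19.71 +15.1 = 34.81 m/s
throttle_to(2099): rpm ← 2099
final state: V = 34.81 m/s, rpm = 2099 → n = rpm/60 = 34.983333 rev/s
J = V / (n·D) = 34.81 / (34.983333 × 0.927) = 1.073404
regime bands: climb J<0.4455 | cruise [0.4455, 0.8910) | windmill J≥0.8910
J = 1.0734 → windmill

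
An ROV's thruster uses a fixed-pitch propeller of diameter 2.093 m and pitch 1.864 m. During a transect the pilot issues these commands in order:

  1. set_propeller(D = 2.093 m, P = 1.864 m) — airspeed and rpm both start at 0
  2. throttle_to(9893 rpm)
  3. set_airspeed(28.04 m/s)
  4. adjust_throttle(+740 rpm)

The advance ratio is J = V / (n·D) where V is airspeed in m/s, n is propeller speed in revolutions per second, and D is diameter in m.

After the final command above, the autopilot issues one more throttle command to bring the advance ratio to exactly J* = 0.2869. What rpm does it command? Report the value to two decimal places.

set_propeller: D = 2.093 m, P = 1.864 m (p = P/D = 0.890588); state ← (V=0, rpm=0)
throttle_to(9893): rpm ← 9893
set_airspeed(28.04): V ← 28.04 m/s
adjust_throttle(+740): rpm ← 9893 +740 = 10633
final state: V = 28.04 m/s, rpm = 10633 → n = rpm/60 = 177.216667 rev/s
target J* = 0.2869; solve J* = V/(n·D) for n: n = V/(J*·D) = 28.04/(0.2869 × 2.093) = 46.695844 rev/s
rpm = 60·n = 2801.750661

rpm = 2801.75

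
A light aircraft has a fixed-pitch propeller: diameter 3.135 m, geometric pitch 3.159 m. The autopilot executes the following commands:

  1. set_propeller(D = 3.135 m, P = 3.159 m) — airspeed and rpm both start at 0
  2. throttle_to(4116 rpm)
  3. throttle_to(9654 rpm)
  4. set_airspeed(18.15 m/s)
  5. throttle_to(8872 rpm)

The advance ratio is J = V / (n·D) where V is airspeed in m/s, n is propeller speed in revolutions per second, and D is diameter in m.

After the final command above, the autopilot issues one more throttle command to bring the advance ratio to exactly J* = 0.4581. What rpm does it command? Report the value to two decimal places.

rpm = 758.28

set_propeller: D = 3.135 m, P = 3.159 m (p = P/D = 1.007656); state ← (V=0, rpm=0)
throttle_to(4116): rpm ← 4116
throttle_to(9654): rpm ← 9654
set_airspeed(18.15): V ← 18.15 m/s
throttle_to(8872): rpm ← 8872
final state: V = 18.15 m/s, rpm = 8872 → n = rpm/60 = 147.866667 rev/s
target J* = 0.4581; solve J* = V/(n·D) for n: n = V/(J*·D) = 18.15/(0.4581 × 3.135) = 12.638013 rev/s
rpm = 60·n = 758.280771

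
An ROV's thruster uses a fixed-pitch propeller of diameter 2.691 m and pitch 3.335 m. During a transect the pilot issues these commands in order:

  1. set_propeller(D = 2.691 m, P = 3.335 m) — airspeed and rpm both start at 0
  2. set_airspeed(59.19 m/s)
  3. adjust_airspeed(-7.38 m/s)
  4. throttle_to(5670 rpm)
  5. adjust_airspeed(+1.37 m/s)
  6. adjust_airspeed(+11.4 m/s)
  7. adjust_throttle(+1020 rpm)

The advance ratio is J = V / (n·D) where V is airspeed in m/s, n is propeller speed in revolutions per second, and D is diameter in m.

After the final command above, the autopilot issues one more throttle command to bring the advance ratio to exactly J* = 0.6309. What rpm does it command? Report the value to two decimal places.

rpm = 2282.31

set_propeller: D = 2.691 m, P = 3.335 m (p = P/D = 1.239316); state ← (V=0, rpm=0)
set_airspeed(59.19): V ← 59.19 m/s
adjust_airspeed(-7.38): V ← 59.19 -7.38 = 51.81 m/s
throttle_to(5670): rpm ← 5670
adjust_airspeed(+1.37): V ← 51.81 +1.37 = 53.18 m/s
adjust_airspeed(+11.4): V ← 53.18 +11.4 = 64.58 m/s
adjust_throttle(+1020): rpm ← 5670 +1020 = 6690
final state: V = 64.58 m/s, rpm = 6690 → n = rpm/60 = 111.500000 rev/s
target J* = 0.6309; solve J* = V/(n·D) for n: n = V/(J*·D) = 64.58/(0.6309 × 2.691) = 38.038538 rev/s
rpm = 60·n = 2282.312274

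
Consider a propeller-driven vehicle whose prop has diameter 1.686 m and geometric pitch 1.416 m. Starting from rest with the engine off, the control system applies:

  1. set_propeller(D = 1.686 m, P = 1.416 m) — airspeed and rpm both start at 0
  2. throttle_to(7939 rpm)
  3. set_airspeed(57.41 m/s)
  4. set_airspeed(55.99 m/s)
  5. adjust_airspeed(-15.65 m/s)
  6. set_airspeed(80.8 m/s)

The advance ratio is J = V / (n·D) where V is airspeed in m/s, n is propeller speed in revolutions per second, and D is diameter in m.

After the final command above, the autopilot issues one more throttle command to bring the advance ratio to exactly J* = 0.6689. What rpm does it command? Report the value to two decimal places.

rpm = 4298.77

set_propeller: D = 1.686 m, P = 1.416 m (p = P/D = 0.839858); state ← (V=0, rpm=0)
throttle_to(7939): rpm ← 7939
set_airspeed(57.41): V ← 57.41 m/s
set_airspeed(55.99): V ← 55.99 m/s
adjust_airspeed(-15.65): V ← 55.99 -15.65 = 40.34 m/s
set_airspeed(80.8): V ← 80.8 m/s
final state: V = 80.8 m/s, rpm = 7939 → n = rpm/60 = 132.316667 rev/s
target J* = 0.6689; solve J* = V/(n·D) for n: n = V/(J*·D) = 80.8/(0.6689 × 1.686) = 71.646107 rev/s
rpm = 60·n = 4298.766392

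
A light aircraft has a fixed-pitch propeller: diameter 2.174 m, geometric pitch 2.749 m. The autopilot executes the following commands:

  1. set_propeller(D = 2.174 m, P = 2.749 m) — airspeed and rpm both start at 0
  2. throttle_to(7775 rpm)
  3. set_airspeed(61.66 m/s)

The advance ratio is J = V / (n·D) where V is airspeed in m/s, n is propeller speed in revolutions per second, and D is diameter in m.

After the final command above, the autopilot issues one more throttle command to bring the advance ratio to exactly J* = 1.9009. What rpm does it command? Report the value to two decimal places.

set_propeller: D = 2.174 m, P = 2.749 m (p = P/D = 1.264489); state ← (V=0, rpm=0)
throttle_to(7775): rpm ← 7775
set_airspeed(61.66): V ← 61.66 m/s
final state: V = 61.66 m/s, rpm = 7775 → n = rpm/60 = 129.583333 rev/s
target J* = 1.9009; solve J* = V/(n·D) for n: n = V/(J*·D) = 61.66/(1.9009 × 2.174) = 14.920546 rev/s
rpm = 60·n = 895.232748

rpm = 895.23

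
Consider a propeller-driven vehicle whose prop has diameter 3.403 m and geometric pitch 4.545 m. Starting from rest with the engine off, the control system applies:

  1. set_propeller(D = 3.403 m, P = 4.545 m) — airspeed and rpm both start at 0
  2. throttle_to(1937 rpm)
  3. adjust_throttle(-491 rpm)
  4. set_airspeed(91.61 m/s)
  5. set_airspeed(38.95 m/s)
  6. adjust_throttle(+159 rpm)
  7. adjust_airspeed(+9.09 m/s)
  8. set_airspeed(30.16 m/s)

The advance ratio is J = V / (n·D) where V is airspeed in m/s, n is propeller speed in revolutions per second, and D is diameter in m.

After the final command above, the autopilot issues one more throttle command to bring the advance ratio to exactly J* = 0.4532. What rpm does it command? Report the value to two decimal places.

set_propeller: D = 3.403 m, P = 4.545 m (p = P/D = 1.335586); state ← (V=0, rpm=0)
throttle_to(1937): rpm ← 1937
adjust_throttle(-491): rpm ← 1937 -491 = 1446
set_airspeed(91.61): V ← 91.61 m/s
set_airspeed(38.95): V ← 38.95 m/s
adjust_throttle(+159): rpm ← 1446 +159 = 1605
adjust_airspeed(+9.09): V ← 38.95 +9.09 = 48.04 m/s
set_airspeed(30.16): V ← 30.16 m/s
final state: V = 30.16 m/s, rpm = 1605 → n = rpm/60 = 26.750000 rev/s
target J* = 0.4532; solve J* = V/(n·D) for n: n = V/(J*·D) = 30.16/(0.4532 × 3.403) = 19.555976 rev/s
rpm = 60·n = 1173.358537

rpm = 1173.36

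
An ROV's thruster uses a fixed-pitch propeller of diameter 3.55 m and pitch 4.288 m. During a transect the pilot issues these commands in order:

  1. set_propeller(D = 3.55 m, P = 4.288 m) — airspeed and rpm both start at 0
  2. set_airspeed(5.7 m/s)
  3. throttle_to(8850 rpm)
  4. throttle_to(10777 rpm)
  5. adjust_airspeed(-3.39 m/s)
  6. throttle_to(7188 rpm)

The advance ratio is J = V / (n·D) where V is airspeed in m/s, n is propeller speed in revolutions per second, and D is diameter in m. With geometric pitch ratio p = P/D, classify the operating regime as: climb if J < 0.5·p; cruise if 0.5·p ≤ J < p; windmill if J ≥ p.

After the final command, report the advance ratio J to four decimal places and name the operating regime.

set_propeller: D = 3.55 m, P = 4.288 m (p = P/D = 1.207887); state ← (V=0, rpm=0)
set_airspeed(5.7): V ← 5.7 m/s
throttle_to(8850): rpm ← 8850
throttle_to(10777): rpm ← 10777
adjust_airspeed(-3.39): V ← 5.7 -3.39 = 2.31 m/s
throttle_to(7188): rpm ← 7188
final state: V = 2.31 m/s, rpm = 7188 → n = rpm/60 = 119.800000 rev/s
J = V / (n·D) = 2.31 / (119.800000 × 3.55) = 0.005432
regime bands: climb J<0.6039 | cruise [0.6039, 1.2079) | windmill J≥1.2079
J = 0.0054 → climb

J = 0.0054, regime = climb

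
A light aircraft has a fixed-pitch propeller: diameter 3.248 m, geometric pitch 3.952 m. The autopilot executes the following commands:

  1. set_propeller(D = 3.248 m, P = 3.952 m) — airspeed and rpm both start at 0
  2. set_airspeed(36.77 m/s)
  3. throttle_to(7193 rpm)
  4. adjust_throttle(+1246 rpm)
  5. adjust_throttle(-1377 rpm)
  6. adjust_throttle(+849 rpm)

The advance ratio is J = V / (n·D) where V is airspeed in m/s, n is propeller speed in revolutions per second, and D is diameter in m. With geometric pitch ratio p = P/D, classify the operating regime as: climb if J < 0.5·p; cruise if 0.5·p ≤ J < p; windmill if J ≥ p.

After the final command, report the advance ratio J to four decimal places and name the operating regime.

J = 0.0859, regime = climb

set_propeller: D = 3.248 m, P = 3.952 m (p = P/D = 1.216749); state ← (V=0, rpm=0)
set_airspeed(36.77): V ← 36.77 m/s
throttle_to(7193): rpm ← 7193
adjust_throttle(+1246): rpm ← 7193 +1246 = 8439
adjust_throttle(-1377): rpm ← 8439 -1377 = 7062
adjust_throttle(+849): rpm ← 7062 +849 = 7911
final state: V = 36.77 m/s, rpm = 7911 → n = rpm/60 = 131.850000 rev/s
J = V / (n·D) = 36.77 / (131.850000 × 3.248) = 0.085861
regime bands: climb J<0.6084 | cruise [0.6084, 1.2167) | windmill J≥1.2167
J = 0.0859 → climb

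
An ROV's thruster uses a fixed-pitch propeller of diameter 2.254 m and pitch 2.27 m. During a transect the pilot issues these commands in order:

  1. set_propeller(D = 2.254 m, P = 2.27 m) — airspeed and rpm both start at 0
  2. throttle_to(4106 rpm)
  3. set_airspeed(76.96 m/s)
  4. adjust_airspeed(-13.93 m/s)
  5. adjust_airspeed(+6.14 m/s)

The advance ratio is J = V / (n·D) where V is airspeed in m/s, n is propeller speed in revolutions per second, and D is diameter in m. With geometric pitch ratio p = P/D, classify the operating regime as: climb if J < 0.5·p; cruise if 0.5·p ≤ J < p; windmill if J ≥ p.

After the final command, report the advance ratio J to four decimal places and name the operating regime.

set_propeller: D = 2.254 m, P = 2.27 m (p = P/D = 1.007098); state ← (V=0, rpm=0)
throttle_to(4106): rpm ← 4106
set_airspeed(76.96): V ← 76.96 m/s
adjust_airspeed(-13.93): V ← 76.96 -13.93 = 63.03 m/s
adjust_airspeed(+6.14): V ← 63.03 +6.14 = 69.17 m/s
final state: V = 69.17 m/s, rpm = 4106 → n = rpm/60 = 68.433333 rev/s
J = V / (n·D) = 69.17 / (68.433333 × 2.254) = 0.448432
regime bands: climb J<0.5035 | cruise [0.5035, 1.0071) | windmill J≥1.0071
J = 0.4484 → climb

J = 0.4484, regime = climb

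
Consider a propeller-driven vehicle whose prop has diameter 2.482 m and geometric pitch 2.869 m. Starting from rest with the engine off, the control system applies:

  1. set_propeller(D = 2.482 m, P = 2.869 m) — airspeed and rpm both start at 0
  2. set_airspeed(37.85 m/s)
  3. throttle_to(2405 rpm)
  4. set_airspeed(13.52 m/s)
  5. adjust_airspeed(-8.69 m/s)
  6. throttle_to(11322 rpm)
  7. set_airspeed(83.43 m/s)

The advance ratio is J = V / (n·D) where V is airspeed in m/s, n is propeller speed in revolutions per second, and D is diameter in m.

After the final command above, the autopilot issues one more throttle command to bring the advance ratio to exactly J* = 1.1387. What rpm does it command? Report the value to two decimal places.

set_propeller: D = 2.482 m, P = 2.869 m (p = P/D = 1.155923); state ← (V=0, rpm=0)
set_airspeed(37.85): V ← 37.85 m/s
throttle_to(2405): rpm ← 2405
set_airspeed(13.52): V ← 13.52 m/s
adjust_airspeed(-8.69): V ← 13.52 -8.69 = 4.83 m/s
throttle_to(11322): rpm ← 11322
set_airspeed(83.43): V ← 83.43 m/s
final state: V = 83.43 m/s, rpm = 11322 → n = rpm/60 = 188.700000 rev/s
target J* = 1.1387; solve J* = V/(n·D) for n: n = V/(J*·D) = 83.43/(1.1387 × 2.482) = 29.519646 rev/s
rpm = 60·n = 1771.178763

rpm = 1771.18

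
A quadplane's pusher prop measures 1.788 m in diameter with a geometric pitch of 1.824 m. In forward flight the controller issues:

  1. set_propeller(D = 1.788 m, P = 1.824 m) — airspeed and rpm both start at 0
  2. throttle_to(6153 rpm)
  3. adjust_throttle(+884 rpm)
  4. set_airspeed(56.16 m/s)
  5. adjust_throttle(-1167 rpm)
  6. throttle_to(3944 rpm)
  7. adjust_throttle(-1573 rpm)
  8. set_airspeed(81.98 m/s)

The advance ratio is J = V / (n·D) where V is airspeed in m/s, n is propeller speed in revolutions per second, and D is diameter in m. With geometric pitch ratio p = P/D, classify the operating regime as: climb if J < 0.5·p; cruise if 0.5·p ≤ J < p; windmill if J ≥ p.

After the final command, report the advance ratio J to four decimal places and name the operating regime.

set_propeller: D = 1.788 m, P = 1.824 m (p = P/D = 1.020134); state ← (V=0, rpm=0)
throttle_to(6153): rpm ← 6153
adjust_throttle(+884): rpm ← 6153 +884 = 7037
set_airspeed(56.16): V ← 56.16 m/s
adjust_throttle(-1167): rpm ← 7037 -1167 = 5870
throttle_to(3944): rpm ← 3944
adjust_throttle(-1573): rpm ← 3944 -1573 = 2371
set_airspeed(81.98): V ← 81.98 m/s
final state: V = 81.98 m/s, rpm = 2371 → n = rpm/60 = 39.516667 rev/s
J = V / (n·D) = 81.98 / (39.516667 × 1.788) = 1.160273
regime bands: climb J<0.5101 | cruise [0.5101, 1.0201) | windmill J≥1.0201
J = 1.1603 → windmill

J = 1.1603, regime = windmill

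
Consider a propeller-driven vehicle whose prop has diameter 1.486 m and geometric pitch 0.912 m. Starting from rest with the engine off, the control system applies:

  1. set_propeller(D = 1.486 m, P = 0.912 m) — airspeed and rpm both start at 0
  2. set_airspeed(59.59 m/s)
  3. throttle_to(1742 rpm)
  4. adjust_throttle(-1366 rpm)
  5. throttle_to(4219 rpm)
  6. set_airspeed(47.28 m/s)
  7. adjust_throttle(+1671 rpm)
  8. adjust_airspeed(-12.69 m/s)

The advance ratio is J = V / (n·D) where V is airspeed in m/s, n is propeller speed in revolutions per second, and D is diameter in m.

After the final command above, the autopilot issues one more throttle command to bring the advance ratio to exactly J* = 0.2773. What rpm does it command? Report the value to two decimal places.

rpm = 5036.55

set_propeller: D = 1.486 m, P = 0.912 m (p = P/D = 0.613728); state ← (V=0, rpm=0)
set_airspeed(59.59): V ← 59.59 m/s
throttle_to(1742): rpm ← 1742
adjust_throttle(-1366): rpm ← 1742 -1366 = 376
throttle_to(4219): rpm ← 4219
set_airspeed(47.28): V ← 47.28 m/s
adjust_throttle(+1671): rpm ← 4219 +1671 = 5890
adjust_airspeed(-12.69): V ← 47.28 -12.69 = 34.59 m/s
final state: V = 34.59 m/s, rpm = 5890 → n = rpm/60 = 98.166667 rev/s
target J* = 0.2773; solve J* = V/(n·D) for n: n = V/(J*·D) = 34.59/(0.2773 × 1.486) = 83.942497 rev/s
rpm = 60·n = 5036.549810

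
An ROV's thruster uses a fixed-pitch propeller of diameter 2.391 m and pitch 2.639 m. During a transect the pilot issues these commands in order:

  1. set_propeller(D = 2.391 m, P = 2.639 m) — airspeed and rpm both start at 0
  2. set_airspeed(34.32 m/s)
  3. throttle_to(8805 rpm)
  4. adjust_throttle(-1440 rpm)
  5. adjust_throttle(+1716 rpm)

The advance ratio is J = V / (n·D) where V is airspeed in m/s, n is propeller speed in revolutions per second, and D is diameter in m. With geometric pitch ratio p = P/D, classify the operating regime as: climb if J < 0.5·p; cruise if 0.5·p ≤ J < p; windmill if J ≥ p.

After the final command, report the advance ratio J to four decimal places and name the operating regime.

J = 0.0948, regime = climb

set_propeller: D = 2.391 m, P = 2.639 m (p = P/D = 1.103722); state ← (V=0, rpm=0)
set_airspeed(34.32): V ← 34.32 m/s
throttle_to(8805): rpm ← 8805
adjust_throttle(-1440): rpm ← 8805 -1440 = 7365
adjust_throttle(+1716): rpm ← 7365 +1716 = 9081
final state: V = 34.32 m/s, rpm = 9081 → n = rpm/60 = 151.350000 rev/s
J = V / (n·D) = 34.32 / (151.350000 × 2.391) = 0.094839
regime bands: climb J<0.5519 | cruise [0.5519, 1.1037) | windmill J≥1.1037
J = 0.0948 → climb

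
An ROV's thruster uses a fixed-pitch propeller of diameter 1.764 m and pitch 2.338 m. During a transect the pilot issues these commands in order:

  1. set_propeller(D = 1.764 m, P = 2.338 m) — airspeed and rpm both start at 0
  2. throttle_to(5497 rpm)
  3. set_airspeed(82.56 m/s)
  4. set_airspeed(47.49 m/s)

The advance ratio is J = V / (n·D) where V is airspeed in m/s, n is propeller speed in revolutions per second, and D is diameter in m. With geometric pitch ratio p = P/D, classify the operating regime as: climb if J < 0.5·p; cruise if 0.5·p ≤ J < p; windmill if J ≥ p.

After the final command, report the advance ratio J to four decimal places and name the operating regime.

set_propeller: D = 1.764 m, P = 2.338 m (p = P/D = 1.325397); state ← (V=0, rpm=0)
throttle_to(5497): rpm ← 5497
set_airspeed(82.56): V ← 82.56 m/s
set_airspeed(47.49): V ← 47.49 m/s
final state: V = 47.49 m/s, rpm = 5497 → n = rpm/60 = 91.616667 rev/s
J = V / (n·D) = 47.49 / (91.616667 × 1.764) = 0.293852
regime bands: climb J<0.6627 | cruise [0.6627, 1.3254) | windmill J≥1.3254
J = 0.2939 → climb

J = 0.2939, regime = climb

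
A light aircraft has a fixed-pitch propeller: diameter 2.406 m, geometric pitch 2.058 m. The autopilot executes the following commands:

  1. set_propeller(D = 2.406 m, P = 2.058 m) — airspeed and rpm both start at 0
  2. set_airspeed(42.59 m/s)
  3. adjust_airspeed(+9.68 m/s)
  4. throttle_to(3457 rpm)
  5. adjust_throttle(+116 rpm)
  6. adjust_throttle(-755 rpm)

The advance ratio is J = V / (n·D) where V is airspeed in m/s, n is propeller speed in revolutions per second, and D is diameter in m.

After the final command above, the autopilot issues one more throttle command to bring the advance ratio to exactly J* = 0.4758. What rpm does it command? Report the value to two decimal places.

rpm = 2739.58

set_propeller: D = 2.406 m, P = 2.058 m (p = P/D = 0.855362); state ← (V=0, rpm=0)
set_airspeed(42.59): V ← 42.59 m/s
adjust_airspeed(+9.68): V ← 42.59 +9.68 = 52.27 m/s
throttle_to(3457): rpm ← 3457
adjust_throttle(+116): rpm ← 3457 +116 = 3573
adjust_throttle(-755): rpm ← 3573 -755 = 2818
final state: V = 52.27 m/s, rpm = 2818 → n = rpm/60 = 46.966667 rev/s
target J* = 0.4758; solve J* = V/(n·D) for n: n = V/(J*·D) = 52.27/(0.4758 × 2.406) = 45.659635 rev/s
rpm = 60·n = 2739.578125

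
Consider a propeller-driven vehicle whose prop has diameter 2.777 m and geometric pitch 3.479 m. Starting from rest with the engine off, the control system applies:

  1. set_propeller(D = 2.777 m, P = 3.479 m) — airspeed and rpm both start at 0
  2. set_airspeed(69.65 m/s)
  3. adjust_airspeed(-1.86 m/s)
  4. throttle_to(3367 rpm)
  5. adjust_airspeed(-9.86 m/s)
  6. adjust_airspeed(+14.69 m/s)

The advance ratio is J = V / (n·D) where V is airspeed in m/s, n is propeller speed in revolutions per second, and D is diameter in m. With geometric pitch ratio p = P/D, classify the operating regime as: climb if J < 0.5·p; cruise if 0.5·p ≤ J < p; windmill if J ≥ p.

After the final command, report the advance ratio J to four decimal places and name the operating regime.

J = 0.4660, regime = climb

set_propeller: D = 2.777 m, P = 3.479 m (p = P/D = 1.252791); state ← (V=0, rpm=0)
set_airspeed(69.65): V ← 69.65 m/s
adjust_airspeed(-1.86): V ← 69.65 -1.86 = 67.79 m/s
throttle_to(3367): rpm ← 3367
adjust_airspeed(-9.86): V ← 67.79 -9.86 = 57.93 m/s
adjust_airspeed(+14.69): V ← 57.93 +14.69 = 72.62 m/s
final state: V = 72.62 m/s, rpm = 3367 → n = rpm/60 = 56.116667 rev/s
J = V / (n·D) = 72.62 / (56.116667 × 2.777) = 0.466003
regime bands: climb J<0.6264 | cruise [0.6264, 1.2528) | windmill J≥1.2528
J = 0.4660 → climb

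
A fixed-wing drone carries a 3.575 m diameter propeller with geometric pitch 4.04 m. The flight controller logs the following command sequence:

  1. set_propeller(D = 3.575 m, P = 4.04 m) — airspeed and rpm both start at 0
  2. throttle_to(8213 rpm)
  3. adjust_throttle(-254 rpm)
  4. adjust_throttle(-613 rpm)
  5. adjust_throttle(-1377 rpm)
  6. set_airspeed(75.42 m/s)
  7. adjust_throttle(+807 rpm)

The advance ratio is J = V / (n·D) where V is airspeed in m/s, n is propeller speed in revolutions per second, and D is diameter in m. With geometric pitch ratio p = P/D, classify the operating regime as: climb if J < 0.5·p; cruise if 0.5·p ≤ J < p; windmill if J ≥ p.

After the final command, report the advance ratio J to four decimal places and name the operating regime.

J = 0.1868, regime = climb

set_propeller: D = 3.575 m, P = 4.04 m (p = P/D = 1.130070); state ← (V=0, rpm=0)
throttle_to(8213): rpm ← 8213
adjust_throttle(-254): rpm ← 8213 -254 = 7959
adjust_throttle(-613): rpm ← 7959 -613 = 7346
adjust_throttle(-1377): rpm ← 7346 -1377 = 5969
set_airspeed(75.42): V ← 75.42 m/s
adjust_throttle(+807): rpm ← 5969 +807 = 6776
final state: V = 75.42 m/s, rpm = 6776 → n = rpm/60 = 112.933333 rev/s
J = V / (n·D) = 75.42 / (112.933333 × 3.575) = 0.186805
regime bands: climb J<0.5650 | cruise [0.5650, 1.1301) | windmill J≥1.1301
J = 0.1868 → climb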